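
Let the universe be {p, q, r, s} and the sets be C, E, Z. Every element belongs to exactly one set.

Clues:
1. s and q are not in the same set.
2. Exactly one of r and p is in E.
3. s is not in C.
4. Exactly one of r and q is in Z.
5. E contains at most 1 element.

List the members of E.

E = {p}

From (3): s ∉ C.
Suppose p ∉ E: no assignment then satisfies all the clues, so p ∈ E.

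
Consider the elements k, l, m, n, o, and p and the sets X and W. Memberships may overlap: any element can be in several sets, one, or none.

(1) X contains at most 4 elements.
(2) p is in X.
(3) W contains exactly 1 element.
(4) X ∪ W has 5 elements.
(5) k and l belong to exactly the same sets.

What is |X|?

4

From (2): p ∈ X.
Suppose k ∉ X: no assignment then satisfies all the clues, so k ∈ X.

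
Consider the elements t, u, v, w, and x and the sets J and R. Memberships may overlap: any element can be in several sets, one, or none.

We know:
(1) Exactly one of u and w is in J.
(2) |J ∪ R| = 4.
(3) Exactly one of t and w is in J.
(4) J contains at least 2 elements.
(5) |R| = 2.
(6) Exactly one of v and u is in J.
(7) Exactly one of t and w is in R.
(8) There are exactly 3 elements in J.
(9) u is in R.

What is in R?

R = {u, w}

From (9): u ∈ R.
Suppose t ∈ R: no assignment then satisfies all the clues, so t ∉ R.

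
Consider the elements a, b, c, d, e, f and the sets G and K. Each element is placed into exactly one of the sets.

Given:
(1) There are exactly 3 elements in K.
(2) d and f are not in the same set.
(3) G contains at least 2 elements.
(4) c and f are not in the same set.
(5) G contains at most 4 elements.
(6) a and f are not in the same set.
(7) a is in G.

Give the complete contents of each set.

G = {a, c, d}; K = {b, e, f}

From (7): a ∈ G.
(6): f ∉ G.
Only one set left: f ∈ K.
(2): d ∉ K.
(4): c ∉ K.
Only one set left: c ∈ G.
Only one set left: d ∈ G.
(1): only 3 candidates remain for K, so all are in.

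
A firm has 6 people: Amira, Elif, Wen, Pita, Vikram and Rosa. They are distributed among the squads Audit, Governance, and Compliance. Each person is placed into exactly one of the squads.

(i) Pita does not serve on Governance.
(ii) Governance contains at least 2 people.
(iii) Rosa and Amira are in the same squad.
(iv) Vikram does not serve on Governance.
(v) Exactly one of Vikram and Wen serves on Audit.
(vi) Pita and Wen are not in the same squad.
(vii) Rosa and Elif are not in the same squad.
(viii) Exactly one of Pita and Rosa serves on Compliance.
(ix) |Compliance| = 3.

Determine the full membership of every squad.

Audit = {Wen}; Governance = {Amira, Rosa}; Compliance = {Elif, Pita, Vikram}

From (i): Pita ∉ Governance.
From (iv): Vikram ∉ Governance.
Suppose Amira ∈ Audit: no assignment then satisfies all the clues, so Amira ∉ Audit.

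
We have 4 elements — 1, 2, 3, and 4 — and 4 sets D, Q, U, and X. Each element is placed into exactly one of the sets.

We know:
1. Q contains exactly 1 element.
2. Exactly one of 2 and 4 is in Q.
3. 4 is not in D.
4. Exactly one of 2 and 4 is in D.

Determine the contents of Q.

Q = {4}

From (3): 4 ∉ D.
(4) (exactly one): 2 ∈ D.
(2) (exactly one): 4 ∈ Q.
(1): Q already has 1, so the rest are out.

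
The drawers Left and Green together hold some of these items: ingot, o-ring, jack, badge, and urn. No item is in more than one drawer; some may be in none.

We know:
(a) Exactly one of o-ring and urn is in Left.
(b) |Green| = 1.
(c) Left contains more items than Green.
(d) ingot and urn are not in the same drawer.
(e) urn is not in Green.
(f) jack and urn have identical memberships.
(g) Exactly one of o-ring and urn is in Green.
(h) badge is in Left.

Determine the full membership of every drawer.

Left = {badge, jack, urn}; Green = {o-ring}

From (e): urn ∉ Green.
From (h): badge ∈ Left.
(f): jack matches urn: jack ∉ Green.
(g) (exactly one): o-ring ∈ Green.
(a) (exactly one): urn ∈ Left.
(b): Green already has 1, so the rest are out.
(d): ingot ∉ Left.
(f): jack matches urn: jack ∈ Left.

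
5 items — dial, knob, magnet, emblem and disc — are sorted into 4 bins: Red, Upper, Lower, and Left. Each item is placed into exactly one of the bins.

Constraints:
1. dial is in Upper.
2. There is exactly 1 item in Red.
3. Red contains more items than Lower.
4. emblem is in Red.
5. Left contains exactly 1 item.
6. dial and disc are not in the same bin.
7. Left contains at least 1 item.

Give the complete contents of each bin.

Red = {emblem}; Upper = {dial, knob, magnet}; Lower = {}; Left = {disc}

From (1): dial ∈ Upper.
From (4): emblem ∈ Red.
(2): Red already has 1, so the rest are out.
(6): disc ∉ Upper.
Suppose knob ∉ Upper: no assignment then satisfies all the clues, so knob ∈ Upper.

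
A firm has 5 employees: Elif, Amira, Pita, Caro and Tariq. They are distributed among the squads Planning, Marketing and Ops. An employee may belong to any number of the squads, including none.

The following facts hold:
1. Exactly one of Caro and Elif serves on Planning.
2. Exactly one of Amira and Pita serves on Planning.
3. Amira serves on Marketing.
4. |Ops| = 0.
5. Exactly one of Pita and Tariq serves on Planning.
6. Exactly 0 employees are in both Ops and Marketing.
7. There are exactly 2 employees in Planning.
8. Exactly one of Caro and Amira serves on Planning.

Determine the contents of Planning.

Planning = {Caro, Pita}

From (3): Amira ∈ Marketing.
(4): Ops already has 0, so the rest are out.
Suppose Elif ∈ Planning: no assignment then satisfies all the clues, so Elif ∉ Planning.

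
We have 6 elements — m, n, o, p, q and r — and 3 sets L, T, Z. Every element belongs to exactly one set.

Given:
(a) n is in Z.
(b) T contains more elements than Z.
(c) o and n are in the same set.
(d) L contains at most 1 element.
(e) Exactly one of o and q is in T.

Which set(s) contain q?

q: T

From (a): n ∈ Z.
(c): o matches n: o ∉ L.
(c): o matches n: o ∉ T.
(c): o matches n: o ∈ Z.
(e) (exactly one): q ∈ T.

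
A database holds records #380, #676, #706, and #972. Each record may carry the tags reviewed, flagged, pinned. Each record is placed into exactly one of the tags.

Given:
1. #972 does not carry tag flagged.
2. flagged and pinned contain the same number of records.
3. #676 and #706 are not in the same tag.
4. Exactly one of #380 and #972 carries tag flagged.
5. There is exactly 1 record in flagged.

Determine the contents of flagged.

From (1): #972 ∉ flagged.
(4) (exactly one): #380 ∈ flagged.
(5): flagged already has 1, so the rest are out.

flagged = {#380}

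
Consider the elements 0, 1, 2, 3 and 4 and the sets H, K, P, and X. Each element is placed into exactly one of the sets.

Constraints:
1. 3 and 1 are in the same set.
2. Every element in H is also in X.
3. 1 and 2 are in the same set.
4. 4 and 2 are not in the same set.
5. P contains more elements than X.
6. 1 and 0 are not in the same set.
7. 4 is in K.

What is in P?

From (7): 4 ∈ K.
(4): 2 ∉ K.
(3): 1 matches 2: 1 ∉ K.
(1): 3 matches 1: 3 ∉ K.
Suppose 0 ∈ P: no assignment then satisfies all the clues, so 0 ∉ P.

P = {1, 2, 3}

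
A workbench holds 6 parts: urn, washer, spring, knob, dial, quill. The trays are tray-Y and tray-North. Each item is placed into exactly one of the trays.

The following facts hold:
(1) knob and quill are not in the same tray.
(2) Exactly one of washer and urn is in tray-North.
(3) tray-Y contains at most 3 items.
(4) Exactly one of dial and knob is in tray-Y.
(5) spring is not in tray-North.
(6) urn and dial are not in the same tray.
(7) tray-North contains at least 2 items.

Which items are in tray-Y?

From (5): spring ∉ tray-North.
Only one tray left: spring ∈ tray-Y.
Suppose urn ∉ tray-Y: no assignment then satisfies all the clues, so urn ∈ tray-Y.

tray-Y = {knob, spring, urn}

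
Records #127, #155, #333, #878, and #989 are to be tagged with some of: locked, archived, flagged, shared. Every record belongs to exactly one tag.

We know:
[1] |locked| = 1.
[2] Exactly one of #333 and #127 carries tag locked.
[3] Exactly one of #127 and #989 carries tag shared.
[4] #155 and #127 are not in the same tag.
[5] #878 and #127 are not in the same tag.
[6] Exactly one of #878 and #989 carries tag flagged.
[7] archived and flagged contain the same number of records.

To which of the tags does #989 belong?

#989: shared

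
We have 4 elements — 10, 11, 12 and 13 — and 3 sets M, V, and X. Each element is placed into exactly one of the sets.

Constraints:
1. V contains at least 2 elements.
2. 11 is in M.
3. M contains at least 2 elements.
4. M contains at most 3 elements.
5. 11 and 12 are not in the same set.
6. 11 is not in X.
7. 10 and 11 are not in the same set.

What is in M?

From (2): 11 ∈ M.
(5): 12 ∉ M.
(7): 10 ∉ M.
(3): only 2 candidates remain for M, so all are in.
(1): only 2 candidates remain for V, so all are in.

M = {11, 13}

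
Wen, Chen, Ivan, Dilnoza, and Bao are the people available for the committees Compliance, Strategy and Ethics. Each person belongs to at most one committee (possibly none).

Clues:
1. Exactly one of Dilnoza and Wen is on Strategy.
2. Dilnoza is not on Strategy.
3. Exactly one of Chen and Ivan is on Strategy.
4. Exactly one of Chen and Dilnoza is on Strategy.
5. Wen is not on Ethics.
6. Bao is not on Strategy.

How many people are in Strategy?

From (2): Dilnoza ∉ Strategy.
From (5): Wen ∉ Ethics.
From (6): Bao ∉ Strategy.
(1) (exactly one): Wen ∈ Strategy.
(4) (exactly one): Chen ∈ Strategy.
(3) (exactly one): Ivan ∉ Strategy.

2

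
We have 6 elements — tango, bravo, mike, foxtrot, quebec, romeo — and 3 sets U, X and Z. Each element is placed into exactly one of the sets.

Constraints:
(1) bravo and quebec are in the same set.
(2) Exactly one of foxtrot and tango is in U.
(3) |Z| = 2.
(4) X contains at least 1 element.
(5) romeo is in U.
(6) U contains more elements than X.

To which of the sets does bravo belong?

bravo: Z

From (5): romeo ∈ U.
Suppose bravo ∈ U: no assignment then satisfies all the clues, so bravo ∉ U.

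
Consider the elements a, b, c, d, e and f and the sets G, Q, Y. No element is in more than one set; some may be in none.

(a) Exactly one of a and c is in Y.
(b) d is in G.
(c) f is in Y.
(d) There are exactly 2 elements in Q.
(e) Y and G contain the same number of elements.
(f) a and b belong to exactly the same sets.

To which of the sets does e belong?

e: G

From (b): d ∈ G.
From (c): f ∈ Y.
Suppose e ∉ G: no assignment then satisfies all the clues, so e ∈ G.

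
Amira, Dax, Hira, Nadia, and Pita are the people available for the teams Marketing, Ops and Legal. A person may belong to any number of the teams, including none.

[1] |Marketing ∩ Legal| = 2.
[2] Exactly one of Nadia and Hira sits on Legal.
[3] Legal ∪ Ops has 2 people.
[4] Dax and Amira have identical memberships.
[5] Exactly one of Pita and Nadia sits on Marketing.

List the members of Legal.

Legal = {Hira, Pita}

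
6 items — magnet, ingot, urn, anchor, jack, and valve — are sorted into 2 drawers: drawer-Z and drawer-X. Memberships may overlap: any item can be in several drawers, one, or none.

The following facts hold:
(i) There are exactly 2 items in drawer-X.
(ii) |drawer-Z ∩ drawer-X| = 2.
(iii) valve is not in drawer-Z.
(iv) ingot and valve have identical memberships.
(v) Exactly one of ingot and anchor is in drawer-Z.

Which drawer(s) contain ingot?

ingot: none

From (iii): valve ∉ drawer-Z.
(iv): ingot matches valve: ingot ∉ drawer-Z.
(v) (exactly one): anchor ∈ drawer-Z.
Suppose ingot ∈ drawer-X: no assignment then satisfies all the clues, so ingot ∉ drawer-X.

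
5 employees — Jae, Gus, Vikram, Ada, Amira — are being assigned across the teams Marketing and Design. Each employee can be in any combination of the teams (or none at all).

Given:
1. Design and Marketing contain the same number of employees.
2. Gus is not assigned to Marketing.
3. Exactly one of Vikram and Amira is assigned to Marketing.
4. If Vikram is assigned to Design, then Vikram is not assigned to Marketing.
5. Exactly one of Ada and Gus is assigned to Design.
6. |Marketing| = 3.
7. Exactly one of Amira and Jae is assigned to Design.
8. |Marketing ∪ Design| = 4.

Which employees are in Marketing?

Marketing = {Ada, Amira, Jae}

From (2): Gus ∉ Marketing.
Suppose Jae ∉ Marketing: no assignment then satisfies all the clues, so Jae ∈ Marketing.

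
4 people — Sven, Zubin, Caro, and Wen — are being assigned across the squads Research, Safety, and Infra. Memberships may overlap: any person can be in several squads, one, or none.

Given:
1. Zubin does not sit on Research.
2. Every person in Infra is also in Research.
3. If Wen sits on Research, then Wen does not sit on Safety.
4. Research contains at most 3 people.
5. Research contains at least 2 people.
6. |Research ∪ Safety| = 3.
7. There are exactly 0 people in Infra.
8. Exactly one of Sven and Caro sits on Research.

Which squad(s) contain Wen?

Wen: Research

From (1): Zubin ∉ Research.
(2) contrapositive: Zubin ∉ Infra.
(7): Infra already has 0, so the rest are out.
Suppose Wen ∉ Research: no assignment then satisfies all the clues, so Wen ∈ Research.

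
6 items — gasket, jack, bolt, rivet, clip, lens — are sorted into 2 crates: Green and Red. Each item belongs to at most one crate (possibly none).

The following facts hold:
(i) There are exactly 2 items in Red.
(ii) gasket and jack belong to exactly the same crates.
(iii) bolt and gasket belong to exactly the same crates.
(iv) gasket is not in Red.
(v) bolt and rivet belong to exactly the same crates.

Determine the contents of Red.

Red = {clip, lens}

From (iv): gasket ∉ Red.
(ii): jack matches gasket: jack ∉ Red.
(iii): bolt matches gasket: bolt ∉ Red.
(v): rivet matches bolt: rivet ∉ Red.
(i): only 2 candidates remain for Red, so all are in.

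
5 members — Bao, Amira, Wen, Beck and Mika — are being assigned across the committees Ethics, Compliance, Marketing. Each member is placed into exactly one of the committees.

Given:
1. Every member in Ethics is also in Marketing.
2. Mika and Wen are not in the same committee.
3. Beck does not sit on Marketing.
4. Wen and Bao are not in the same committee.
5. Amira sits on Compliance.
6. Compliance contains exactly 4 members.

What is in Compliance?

Compliance = {Amira, Bao, Beck, Mika}

From (3): Beck ∉ Marketing.
From (5): Amira ∈ Compliance.
(1) contrapositive: Beck ∉ Ethics.
Only one committee left: Beck ∈ Compliance.
Suppose Bao ∉ Compliance: no assignment then satisfies all the clues, so Bao ∈ Compliance.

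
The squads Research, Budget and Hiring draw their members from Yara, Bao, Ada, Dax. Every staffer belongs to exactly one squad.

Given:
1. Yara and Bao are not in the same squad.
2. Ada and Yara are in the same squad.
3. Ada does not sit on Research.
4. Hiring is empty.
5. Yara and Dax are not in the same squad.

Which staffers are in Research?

Research = {Bao, Dax}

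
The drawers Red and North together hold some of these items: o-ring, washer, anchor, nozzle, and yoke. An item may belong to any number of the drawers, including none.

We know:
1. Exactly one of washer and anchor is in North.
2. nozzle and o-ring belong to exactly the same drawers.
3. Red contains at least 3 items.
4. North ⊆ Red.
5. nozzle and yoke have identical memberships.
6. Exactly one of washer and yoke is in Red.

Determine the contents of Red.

Red = {anchor, nozzle, o-ring, yoke}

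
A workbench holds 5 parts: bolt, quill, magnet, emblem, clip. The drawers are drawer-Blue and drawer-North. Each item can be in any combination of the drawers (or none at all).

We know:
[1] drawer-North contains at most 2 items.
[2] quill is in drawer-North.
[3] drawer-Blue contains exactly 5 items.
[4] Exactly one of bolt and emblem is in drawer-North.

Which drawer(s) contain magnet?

magnet: drawer-Blue

From (2): quill ∈ drawer-North.
(3): only 5 candidates remain for drawer-Blue, so all are in.
Suppose magnet ∈ drawer-North: no assignment then satisfies all the clues, so magnet ∉ drawer-North.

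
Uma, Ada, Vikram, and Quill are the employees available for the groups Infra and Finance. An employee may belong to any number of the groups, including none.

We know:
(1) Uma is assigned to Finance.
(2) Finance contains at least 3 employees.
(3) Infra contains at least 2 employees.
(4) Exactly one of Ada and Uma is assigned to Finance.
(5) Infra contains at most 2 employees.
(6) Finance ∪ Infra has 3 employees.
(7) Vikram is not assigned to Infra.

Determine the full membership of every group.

Infra = {Quill, Uma}; Finance = {Quill, Uma, Vikram}

From (1): Uma ∈ Finance.
From (7): Vikram ∉ Infra.
(4) (exactly one): Ada ∉ Finance.
(2): only 3 candidates remain for Finance, so all are in.
Suppose Uma ∉ Infra: no assignment then satisfies all the clues, so Uma ∈ Infra.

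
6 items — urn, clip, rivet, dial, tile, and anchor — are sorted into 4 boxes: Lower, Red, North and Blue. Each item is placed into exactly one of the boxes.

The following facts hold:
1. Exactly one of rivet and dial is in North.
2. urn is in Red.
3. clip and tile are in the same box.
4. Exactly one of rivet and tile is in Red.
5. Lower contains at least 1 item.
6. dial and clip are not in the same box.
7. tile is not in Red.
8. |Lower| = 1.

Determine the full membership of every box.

Lower = {anchor}; Red = {rivet, urn}; North = {dial}; Blue = {clip, tile}

From (2): urn ∈ Red.
From (7): tile ∉ Red.
(3): clip matches tile: clip ∉ Red.
(4) (exactly one): rivet ∈ Red.
(1) (exactly one): dial ∈ North.
(6): clip ∉ North.
(3): tile matches clip: tile ∉ North.
Suppose clip ∈ Lower: no assignment then satisfies all the clues, so clip ∉ Lower.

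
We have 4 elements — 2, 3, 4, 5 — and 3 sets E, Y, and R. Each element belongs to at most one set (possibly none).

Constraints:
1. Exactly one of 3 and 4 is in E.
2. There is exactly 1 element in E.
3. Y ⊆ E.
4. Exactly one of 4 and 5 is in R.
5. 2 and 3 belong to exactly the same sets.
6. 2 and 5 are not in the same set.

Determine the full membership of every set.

E = {4}; Y = {}; R = {5}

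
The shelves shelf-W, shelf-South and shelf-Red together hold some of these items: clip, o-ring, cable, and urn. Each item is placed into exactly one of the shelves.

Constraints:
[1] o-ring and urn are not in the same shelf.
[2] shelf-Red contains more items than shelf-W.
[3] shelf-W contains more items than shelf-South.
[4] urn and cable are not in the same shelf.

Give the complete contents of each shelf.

shelf-W = {urn}; shelf-South = {}; shelf-Red = {cable, clip, o-ring}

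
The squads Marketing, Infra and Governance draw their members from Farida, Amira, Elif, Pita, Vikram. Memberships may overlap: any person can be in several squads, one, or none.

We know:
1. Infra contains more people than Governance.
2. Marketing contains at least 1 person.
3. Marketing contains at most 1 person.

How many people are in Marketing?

1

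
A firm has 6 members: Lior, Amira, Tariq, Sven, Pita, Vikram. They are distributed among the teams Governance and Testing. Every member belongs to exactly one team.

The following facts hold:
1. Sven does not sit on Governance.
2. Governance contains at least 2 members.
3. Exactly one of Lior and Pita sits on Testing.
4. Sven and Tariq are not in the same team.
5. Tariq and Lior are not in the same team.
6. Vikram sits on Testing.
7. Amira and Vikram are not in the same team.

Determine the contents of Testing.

From (1): Sven ∉ Governance.
From (6): Vikram ∈ Testing.
(7): Amira ∉ Testing.
Only one team left: Amira ∈ Governance.
Only one team left: Sven ∈ Testing.
(4): Tariq ∉ Testing.
Only one team left: Tariq ∈ Governance.
(5): Lior ∉ Governance.
Only one team left: Lior ∈ Testing.
(3) (exactly one): Pita ∉ Testing.
Only one team left: Pita ∈ Governance.

Testing = {Lior, Sven, Vikram}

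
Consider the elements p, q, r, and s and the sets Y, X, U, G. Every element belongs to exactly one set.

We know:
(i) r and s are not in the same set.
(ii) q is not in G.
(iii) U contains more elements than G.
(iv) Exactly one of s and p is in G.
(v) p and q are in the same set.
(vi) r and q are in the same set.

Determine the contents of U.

U = {p, q, r}

From (ii): q ∉ G.
(v): p matches q: p ∉ G.
(vi): r matches q: r ∉ G.
(iv) (exactly one): s ∈ G.
Suppose p ∉ U: no assignment then satisfies all the clues, so p ∈ U.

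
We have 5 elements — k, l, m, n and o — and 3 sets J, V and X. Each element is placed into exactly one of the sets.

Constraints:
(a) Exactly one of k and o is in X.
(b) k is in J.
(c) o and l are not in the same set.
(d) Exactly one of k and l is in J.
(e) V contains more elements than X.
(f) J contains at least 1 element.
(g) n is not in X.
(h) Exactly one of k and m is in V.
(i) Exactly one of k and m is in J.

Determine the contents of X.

From (b): k ∈ J.
From (g): n ∉ X.
(a) (exactly one): o ∈ X.
(c): l ∉ X.
(d) (exactly one): l ∉ J.
(h) (exactly one): m ∈ V.
Only one set left: l ∈ V.

X = {o}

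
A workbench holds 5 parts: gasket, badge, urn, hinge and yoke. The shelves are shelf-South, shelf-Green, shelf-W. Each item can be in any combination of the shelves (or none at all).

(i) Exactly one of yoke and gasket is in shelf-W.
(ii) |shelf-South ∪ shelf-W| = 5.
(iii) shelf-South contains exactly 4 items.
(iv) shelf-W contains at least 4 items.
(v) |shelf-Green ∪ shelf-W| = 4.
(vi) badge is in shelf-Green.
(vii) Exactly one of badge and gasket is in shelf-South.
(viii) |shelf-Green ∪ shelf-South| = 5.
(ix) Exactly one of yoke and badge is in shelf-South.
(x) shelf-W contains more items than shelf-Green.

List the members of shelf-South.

shelf-South = {gasket, hinge, urn, yoke}

From (vi): badge ∈ shelf-Green.
Suppose gasket ∉ shelf-South: no assignment then satisfies all the clues, so gasket ∈ shelf-South.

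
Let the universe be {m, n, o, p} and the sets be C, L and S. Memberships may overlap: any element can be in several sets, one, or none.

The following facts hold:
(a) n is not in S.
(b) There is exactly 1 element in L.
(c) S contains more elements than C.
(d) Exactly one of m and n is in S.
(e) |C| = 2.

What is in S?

S = {m, o, p}

From (a): n ∉ S.
(d) (exactly one): m ∈ S.
Suppose o ∉ S: no assignment then satisfies all the clues, so o ∈ S.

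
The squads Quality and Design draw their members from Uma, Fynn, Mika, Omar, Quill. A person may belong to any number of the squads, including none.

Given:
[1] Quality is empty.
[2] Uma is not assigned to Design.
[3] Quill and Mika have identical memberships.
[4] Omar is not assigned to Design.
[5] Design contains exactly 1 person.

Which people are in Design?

Design = {Fynn}

From (2): Uma ∉ Design.
From (4): Omar ∉ Design.
(1): Quality already has 0, so the rest are out.
Suppose Fynn ∉ Design: no assignment then satisfies all the clues, so Fynn ∈ Design.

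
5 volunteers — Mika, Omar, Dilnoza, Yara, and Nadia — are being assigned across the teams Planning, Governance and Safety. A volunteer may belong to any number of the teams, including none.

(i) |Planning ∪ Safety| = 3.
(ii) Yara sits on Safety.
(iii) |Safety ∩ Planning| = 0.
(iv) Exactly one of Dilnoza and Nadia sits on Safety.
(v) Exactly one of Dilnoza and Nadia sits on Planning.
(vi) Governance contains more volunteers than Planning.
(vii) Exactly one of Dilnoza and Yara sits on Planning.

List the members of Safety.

From (ii): Yara ∈ Safety.
Suppose Mika ∈ Safety: no assignment then satisfies all the clues, so Mika ∉ Safety.

Safety = {Nadia, Yara}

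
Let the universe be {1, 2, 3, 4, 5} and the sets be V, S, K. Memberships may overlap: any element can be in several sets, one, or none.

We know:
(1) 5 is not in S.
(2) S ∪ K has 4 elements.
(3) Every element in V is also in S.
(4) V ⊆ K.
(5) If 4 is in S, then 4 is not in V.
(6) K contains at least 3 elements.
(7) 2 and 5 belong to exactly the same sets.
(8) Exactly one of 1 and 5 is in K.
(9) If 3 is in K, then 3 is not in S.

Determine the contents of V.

V = {}

From (1): 5 ∉ S.
(3) contrapositive: 5 ∉ V.
(7): 2 matches 5: 2 ∉ V.
(7): 2 matches 5: 2 ∉ S.
Suppose 1 ∈ V: no assignment then satisfies all the clues, so 1 ∉ V.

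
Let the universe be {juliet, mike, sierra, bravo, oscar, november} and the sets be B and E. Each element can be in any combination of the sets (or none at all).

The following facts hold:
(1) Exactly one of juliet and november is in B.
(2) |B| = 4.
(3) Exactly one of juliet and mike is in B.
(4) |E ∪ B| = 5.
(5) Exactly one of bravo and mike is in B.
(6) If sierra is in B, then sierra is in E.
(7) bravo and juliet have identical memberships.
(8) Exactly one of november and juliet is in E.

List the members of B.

B = {bravo, juliet, oscar, sierra}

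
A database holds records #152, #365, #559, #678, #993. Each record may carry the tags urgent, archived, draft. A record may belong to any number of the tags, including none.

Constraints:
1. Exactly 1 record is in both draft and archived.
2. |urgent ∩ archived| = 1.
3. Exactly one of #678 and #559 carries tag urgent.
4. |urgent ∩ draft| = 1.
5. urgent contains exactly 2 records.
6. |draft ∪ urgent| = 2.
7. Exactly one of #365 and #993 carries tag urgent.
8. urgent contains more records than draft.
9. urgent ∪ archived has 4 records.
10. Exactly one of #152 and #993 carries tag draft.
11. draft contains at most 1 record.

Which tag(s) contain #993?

#993: archived, draft, urgent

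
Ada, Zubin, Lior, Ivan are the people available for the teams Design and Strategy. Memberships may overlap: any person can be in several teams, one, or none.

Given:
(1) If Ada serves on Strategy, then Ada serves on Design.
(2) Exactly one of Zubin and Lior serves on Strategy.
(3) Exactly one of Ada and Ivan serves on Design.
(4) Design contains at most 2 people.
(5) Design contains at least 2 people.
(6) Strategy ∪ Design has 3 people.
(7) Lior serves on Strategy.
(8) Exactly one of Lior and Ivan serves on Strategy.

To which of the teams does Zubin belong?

From (7): Lior ∈ Strategy.
(2) (exactly one): Zubin ∉ Strategy.
(8) (exactly one): Ivan ∉ Strategy.
Suppose Zubin ∉ Design: no assignment then satisfies all the clues, so Zubin ∈ Design.

Zubin: Design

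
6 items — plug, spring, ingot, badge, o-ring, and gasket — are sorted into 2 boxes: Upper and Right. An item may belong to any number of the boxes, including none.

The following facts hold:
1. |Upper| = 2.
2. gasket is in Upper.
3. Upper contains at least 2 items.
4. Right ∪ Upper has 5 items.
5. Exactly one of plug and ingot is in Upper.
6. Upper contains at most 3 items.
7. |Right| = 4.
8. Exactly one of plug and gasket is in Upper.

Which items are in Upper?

Upper = {gasket, ingot}

From (2): gasket ∈ Upper.
(8) (exactly one): plug ∉ Upper.
(5) (exactly one): ingot ∈ Upper.
(1): Upper already has 2, so the rest are out.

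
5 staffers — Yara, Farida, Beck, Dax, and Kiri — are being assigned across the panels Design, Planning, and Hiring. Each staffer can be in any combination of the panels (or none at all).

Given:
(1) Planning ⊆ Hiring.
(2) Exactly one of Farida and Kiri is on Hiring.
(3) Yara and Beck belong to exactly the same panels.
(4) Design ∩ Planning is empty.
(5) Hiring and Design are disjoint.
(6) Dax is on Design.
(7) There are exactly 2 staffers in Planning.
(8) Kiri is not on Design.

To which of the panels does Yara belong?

From (6): Dax ∈ Design.
From (8): Kiri ∉ Design.
(4) (disjoint): Dax ∉ Planning.
(5) (disjoint): Dax ∉ Hiring.
Suppose Yara ∈ Design: no assignment then satisfies all the clues, so Yara ∉ Design.

Yara: Hiring, Planning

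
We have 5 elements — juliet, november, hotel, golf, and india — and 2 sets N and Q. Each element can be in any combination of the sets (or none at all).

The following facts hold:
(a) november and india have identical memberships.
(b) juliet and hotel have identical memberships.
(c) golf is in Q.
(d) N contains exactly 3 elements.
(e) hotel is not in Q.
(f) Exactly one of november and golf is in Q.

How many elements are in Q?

From (c): golf ∈ Q.
From (e): hotel ∉ Q.
(b): juliet matches hotel: juliet ∉ Q.
(f) (exactly one): november ∉ Q.
(a): india matches november: india ∉ Q.

1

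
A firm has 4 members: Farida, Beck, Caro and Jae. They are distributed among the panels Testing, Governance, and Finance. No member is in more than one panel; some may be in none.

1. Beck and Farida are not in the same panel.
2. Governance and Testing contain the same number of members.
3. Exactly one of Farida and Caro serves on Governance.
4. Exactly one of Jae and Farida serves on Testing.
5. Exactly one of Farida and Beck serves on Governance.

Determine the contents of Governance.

Governance = {Farida}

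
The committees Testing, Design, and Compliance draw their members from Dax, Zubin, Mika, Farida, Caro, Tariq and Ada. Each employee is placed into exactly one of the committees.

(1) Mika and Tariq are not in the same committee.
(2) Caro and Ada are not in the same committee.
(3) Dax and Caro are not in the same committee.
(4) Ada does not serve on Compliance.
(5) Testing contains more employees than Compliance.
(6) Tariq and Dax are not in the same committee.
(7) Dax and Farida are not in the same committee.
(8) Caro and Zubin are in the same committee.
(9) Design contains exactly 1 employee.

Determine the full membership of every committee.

From (4): Ada ∉ Compliance.
Suppose Dax ∈ Testing: no assignment then satisfies all the clues, so Dax ∉ Testing.

Testing = {Caro, Farida, Tariq, Zubin}; Design = {Ada}; Compliance = {Dax, Mika}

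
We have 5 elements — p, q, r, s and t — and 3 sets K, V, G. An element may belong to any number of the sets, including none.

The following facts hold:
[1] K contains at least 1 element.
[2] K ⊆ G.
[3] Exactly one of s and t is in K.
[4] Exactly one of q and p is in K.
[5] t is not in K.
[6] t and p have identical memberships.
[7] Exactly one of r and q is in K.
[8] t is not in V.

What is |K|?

From (5): t ∉ K.
From (8): t ∉ V.
(3) (exactly one): s ∈ K.
(6): p matches t: p ∉ K.
(6): p matches t: p ∉ V.
(2) with s ∈ K: s ∈ G.
(4) (exactly one): q ∈ K.
(7) (exactly one): r ∉ K.
(2) with q ∈ K: q ∈ G.

2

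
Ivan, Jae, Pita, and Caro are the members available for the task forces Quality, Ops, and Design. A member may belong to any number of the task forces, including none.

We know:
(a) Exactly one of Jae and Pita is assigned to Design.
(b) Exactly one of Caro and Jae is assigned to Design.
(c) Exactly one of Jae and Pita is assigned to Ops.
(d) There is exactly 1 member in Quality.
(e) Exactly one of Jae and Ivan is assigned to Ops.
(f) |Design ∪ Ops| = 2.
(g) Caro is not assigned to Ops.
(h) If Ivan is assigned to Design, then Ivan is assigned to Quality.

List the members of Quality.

Quality = {Ivan}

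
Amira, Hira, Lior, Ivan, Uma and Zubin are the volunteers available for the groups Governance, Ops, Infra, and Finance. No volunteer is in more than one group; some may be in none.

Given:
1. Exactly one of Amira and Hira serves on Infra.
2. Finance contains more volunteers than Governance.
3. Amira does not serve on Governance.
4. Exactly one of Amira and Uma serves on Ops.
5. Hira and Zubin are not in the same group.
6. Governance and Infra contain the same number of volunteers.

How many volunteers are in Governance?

1

From (3): Amira ∉ Governance.
Suppose Lior ∈ Infra: no assignment then satisfies all the clues, so Lior ∉ Infra.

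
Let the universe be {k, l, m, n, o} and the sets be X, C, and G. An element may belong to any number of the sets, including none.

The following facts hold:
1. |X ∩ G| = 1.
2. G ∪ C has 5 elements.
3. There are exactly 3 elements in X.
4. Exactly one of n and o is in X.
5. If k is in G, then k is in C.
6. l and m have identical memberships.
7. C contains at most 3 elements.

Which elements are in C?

C = {k, l, m}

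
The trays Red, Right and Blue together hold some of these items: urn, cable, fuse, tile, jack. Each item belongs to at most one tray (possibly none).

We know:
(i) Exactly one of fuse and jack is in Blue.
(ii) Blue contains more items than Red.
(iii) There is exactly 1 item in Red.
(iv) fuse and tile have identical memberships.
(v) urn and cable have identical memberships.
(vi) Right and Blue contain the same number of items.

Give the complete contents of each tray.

Red = {jack}; Right = {cable, urn}; Blue = {fuse, tile}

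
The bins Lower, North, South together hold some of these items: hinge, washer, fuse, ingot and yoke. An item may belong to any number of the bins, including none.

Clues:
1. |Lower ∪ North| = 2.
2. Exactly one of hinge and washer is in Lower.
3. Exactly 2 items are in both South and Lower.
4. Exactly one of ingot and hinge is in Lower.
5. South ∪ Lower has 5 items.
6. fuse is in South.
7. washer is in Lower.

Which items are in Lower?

Lower = {ingot, washer}

From (6): fuse ∈ South.
From (7): washer ∈ Lower.
(2) (exactly one): hinge ∉ Lower.
(4) (exactly one): ingot ∈ Lower.
Suppose fuse ∈ Lower: no assignment then satisfies all the clues, so fuse ∉ Lower.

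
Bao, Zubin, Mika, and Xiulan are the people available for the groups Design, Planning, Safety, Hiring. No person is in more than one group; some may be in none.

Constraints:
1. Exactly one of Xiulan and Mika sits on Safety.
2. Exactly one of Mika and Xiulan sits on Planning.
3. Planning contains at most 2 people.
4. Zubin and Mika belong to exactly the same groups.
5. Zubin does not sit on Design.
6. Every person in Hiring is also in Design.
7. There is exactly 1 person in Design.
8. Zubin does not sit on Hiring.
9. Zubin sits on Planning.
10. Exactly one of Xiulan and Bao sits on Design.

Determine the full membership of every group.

From (5): Zubin ∉ Design.
From (8): Zubin ∉ Hiring.
From (9): Zubin ∈ Planning.
(4): Mika matches Zubin: Mika ∉ Design.
(4): Mika matches Zubin: Mika ∈ Planning.
(1) (exactly one): Xiulan ∈ Safety.
(3): Planning already has 2, so the rest are out.
(7): only 1 candidates remain for Design, so all are in.

Design = {Bao}; Planning = {Mika, Zubin}; Safety = {Xiulan}; Hiring = {}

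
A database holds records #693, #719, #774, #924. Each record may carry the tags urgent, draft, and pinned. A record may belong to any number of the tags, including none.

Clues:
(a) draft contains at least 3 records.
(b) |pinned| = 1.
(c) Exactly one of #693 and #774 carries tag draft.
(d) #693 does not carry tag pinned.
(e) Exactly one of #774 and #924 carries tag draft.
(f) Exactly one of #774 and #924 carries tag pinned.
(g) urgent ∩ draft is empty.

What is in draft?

draft = {#693, #719, #924}

From (d): #693 ∉ pinned.
Suppose #693 ∉ draft: no assignment then satisfies all the clues, so #693 ∈ draft.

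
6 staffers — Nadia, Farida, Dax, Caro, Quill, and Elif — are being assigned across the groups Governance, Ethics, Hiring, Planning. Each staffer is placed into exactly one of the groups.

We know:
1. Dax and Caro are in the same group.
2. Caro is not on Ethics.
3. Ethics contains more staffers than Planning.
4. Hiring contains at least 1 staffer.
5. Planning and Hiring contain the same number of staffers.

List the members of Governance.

From (2): Caro ∉ Ethics.
(1): Dax matches Caro: Dax ∉ Ethics.
Suppose Nadia ∈ Governance: no assignment then satisfies all the clues, so Nadia ∉ Governance.

Governance = {Caro, Dax}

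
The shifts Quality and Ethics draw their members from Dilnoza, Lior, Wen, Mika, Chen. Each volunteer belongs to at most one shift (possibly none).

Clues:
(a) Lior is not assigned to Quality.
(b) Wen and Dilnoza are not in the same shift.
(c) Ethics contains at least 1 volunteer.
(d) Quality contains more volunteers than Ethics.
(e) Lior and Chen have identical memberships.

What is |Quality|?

2

From (a): Lior ∉ Quality.
(e): Chen matches Lior: Chen ∉ Quality.
Suppose Lior ∈ Ethics: no assignment then satisfies all the clues, so Lior ∉ Ethics.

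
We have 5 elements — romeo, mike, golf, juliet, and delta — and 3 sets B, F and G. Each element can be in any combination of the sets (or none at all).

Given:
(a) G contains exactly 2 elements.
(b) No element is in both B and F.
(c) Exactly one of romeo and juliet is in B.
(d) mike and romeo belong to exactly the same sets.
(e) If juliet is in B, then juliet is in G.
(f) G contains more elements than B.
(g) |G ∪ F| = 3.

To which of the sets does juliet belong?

juliet: B, G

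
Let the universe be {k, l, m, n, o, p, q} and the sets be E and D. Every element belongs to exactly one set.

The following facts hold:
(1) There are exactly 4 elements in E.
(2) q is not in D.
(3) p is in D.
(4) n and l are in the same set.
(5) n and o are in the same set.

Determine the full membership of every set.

E = {l, n, o, q}; D = {k, m, p}

From (2): q ∉ D.
From (3): p ∈ D.
Only one set left: q ∈ E.
Suppose k ∈ E: no assignment then satisfies all the clues, so k ∉ E.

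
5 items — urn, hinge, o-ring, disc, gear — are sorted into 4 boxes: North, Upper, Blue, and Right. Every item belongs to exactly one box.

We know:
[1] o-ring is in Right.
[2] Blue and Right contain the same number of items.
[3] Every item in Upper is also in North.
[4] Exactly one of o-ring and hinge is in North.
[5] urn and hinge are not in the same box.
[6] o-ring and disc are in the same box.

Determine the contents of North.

North = {hinge}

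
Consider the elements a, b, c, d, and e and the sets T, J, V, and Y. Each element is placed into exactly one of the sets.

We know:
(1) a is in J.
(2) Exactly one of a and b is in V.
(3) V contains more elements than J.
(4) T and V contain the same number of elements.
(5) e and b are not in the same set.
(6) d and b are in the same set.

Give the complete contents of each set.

T = {c, e}; J = {a}; V = {b, d}; Y = {}

From (1): a ∈ J.
(2) (exactly one): b ∈ V.
(5): e ∉ V.
(6): d matches b: d ∉ T.
(6): d matches b: d ∉ J.
(6): d matches b: d ∈ V.
Suppose c ∉ T: no assignment then satisfies all the clues, so c ∈ T.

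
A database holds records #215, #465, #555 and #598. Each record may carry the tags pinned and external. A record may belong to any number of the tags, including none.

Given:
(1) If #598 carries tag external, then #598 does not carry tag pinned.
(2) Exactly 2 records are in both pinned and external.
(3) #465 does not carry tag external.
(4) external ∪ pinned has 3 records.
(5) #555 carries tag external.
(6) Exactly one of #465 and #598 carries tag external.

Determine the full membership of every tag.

pinned = {#215, #555}; external = {#215, #555, #598}

From (3): #465 ∉ external.
From (5): #555 ∈ external.
(6) (exactly one): #598 ∈ external.
(1): #598 ∉ pinned.
Suppose #215 ∉ pinned: no assignment then satisfies all the clues, so #215 ∈ pinned.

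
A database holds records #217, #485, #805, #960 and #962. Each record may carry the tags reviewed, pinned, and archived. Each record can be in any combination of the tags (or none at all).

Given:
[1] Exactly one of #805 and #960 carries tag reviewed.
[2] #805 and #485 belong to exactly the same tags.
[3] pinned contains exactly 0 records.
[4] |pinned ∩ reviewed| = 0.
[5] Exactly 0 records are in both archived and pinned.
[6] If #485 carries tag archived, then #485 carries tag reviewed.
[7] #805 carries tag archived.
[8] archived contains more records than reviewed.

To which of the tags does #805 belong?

#805: archived, reviewed

From (7): #805 ∈ archived.
(2): #485 matches #805: #485 ∈ archived.
(3): pinned already has 0, so the rest are out.
(6): #485 ∈ reviewed.
(2): #805 matches #485: #805 ∈ reviewed.
(1) (exactly one): #960 ∉ reviewed.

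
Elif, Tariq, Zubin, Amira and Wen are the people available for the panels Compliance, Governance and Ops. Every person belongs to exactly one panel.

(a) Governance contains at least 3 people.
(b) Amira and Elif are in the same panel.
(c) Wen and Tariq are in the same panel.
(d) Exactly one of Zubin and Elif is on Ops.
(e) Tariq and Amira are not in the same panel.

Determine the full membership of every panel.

Compliance = {}; Governance = {Tariq, Wen, Zubin}; Ops = {Amira, Elif}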